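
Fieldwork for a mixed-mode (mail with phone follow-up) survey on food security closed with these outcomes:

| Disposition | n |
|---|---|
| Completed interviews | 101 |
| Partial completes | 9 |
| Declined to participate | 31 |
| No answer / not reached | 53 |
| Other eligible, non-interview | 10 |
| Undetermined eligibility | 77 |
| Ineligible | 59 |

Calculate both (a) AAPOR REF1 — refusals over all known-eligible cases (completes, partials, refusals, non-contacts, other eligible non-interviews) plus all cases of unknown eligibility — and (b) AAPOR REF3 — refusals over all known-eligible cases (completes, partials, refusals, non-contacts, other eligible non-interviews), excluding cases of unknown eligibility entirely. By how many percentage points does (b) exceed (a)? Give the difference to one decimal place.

Numerator → 31
Denominator → 101 + 9 + 31 + 53 + 10 + 77 = 281
REF1 = 31 / 281 = 0.1103
Denominator → 101 + 9 + 31 + 53 + 10 = 204
REF3 = 31 / 204 = 0.1520
Difference = 15.20 − 11.03 = 4.17 percentage points

4.2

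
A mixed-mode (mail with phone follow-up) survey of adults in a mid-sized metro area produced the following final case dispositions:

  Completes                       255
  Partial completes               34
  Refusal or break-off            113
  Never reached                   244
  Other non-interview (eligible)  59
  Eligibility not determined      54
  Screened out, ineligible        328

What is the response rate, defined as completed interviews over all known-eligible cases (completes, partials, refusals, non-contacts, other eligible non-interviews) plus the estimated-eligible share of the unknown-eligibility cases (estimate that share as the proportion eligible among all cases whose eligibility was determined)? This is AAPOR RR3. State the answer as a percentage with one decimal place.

34.4%

Top → 255
Known eligible → 255 + 34 + 113 + 244 + 59 = 705
e = 705 / (705 + 328) = 705 / 1033 = 0.6825
Estimated eligible among unknowns → 0.6825 × 54 = 36.85
Denominator → 705 + 36.85 = 741.85
RR3 = 255 / 741.85 = 0.3437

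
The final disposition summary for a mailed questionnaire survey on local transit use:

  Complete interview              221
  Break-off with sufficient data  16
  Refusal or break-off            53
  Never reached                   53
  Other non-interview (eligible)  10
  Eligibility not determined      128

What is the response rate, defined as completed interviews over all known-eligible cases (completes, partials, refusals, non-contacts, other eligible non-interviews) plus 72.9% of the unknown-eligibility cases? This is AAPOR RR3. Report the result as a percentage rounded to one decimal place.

Numerator: 221
Determined eligible: 221 + 16 + 53 + 53 + 10 = 353
Eligible share of unknowns: 0.7290 × 128 = 93.31
Denom: 353 + 93.31 = 446.31
RR3 = 221 / 446.31 = 0.4952

49.5%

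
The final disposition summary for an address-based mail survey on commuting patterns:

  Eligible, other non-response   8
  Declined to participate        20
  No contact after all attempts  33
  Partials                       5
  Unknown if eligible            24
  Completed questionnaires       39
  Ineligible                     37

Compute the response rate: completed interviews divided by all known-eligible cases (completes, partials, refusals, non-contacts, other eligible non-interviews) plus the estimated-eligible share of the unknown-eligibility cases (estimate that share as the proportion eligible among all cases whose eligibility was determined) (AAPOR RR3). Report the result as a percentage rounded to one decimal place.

Numerator → 39
Known eligible → 39 + 5 + 20 + 33 + 8 = 105
e = 105 / (105 + 37) = 105 / 142 = 0.7394
Estimated eligible among unknowns → 0.7394 × 24 = 17.75
Denom → 105 + 17.75 = 122.75
RR3 = 39 / 122.75 = 0.3177

31.8%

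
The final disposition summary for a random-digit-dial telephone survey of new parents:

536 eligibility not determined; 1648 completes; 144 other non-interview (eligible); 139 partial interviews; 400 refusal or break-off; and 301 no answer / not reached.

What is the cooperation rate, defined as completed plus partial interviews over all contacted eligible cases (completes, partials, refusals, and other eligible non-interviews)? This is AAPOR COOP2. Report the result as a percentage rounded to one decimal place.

Numerator → 1648 + 139 = 1787
Base → 1648 + 139 + 400 + 144 = 2331
COOP2 = 1787 / 2331 = 0.7666

76.7%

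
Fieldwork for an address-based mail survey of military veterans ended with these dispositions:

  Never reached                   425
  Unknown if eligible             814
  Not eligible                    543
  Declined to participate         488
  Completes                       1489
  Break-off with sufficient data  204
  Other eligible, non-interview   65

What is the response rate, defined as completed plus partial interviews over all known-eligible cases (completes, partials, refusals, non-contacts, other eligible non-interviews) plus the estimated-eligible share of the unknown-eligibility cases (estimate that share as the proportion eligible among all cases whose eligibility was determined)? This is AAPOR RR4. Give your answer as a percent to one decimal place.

Num: 1489 + 204 = 1693
Determined eligible: 1489 + 204 + 488 + 425 + 65 = 2671
e = 2671 / (2671 + 543) = 2671 / 3214 = 0.8311
Eligible share of unknowns: 0.8311 × 814 = 676.52
Denominator: 2671 + 676.52 = 3347.52
RR4 = 1693 / 3347.52 = 0.5057

50.6%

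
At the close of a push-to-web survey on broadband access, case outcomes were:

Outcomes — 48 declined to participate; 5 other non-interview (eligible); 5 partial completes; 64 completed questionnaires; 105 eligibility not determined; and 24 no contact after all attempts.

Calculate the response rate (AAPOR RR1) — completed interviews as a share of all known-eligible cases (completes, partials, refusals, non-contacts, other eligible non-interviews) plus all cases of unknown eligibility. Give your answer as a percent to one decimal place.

Top → 64
Denom → 64 + 5 + 48 + 24 + 5 + 105 = 251
RR1 = 64 / 251 = 0.2550

25.5%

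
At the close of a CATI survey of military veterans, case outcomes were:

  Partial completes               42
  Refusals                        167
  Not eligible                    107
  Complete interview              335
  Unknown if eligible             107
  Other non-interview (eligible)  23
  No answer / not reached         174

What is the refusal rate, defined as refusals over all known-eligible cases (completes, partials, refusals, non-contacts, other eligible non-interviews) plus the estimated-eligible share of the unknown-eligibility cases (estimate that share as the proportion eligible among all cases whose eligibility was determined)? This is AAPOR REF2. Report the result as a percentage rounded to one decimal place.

Top: 167
Eligible (known): 335 + 42 + 167 + 174 + 23 = 741
e = 741 / (741 + 107) = 741 / 848 = 0.8738
Eligible share of unknowns: 0.8738 × 107 = 93.50
Denominator: 741 + 93.50 = 834.50
REF2 = 167 / 834.50 = 0.2001

20.0%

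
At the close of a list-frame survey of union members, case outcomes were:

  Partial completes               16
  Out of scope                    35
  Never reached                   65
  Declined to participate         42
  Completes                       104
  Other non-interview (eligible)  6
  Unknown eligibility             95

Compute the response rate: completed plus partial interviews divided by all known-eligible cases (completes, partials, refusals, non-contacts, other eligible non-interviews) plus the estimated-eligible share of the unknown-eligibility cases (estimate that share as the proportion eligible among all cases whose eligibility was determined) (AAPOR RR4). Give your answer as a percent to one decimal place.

Top → 104 + 16 = 120
Known eligible → 104 + 16 + 42 + 65 + 6 = 233
e = 233 / (233 + 35) = 233 / 268 = 0.8694
e × U → 0.8694 × 95 = 82.59
Denom → 233 + 82.59 = 315.59
RR4 = 120 / 315.59 = 0.3802

38.0%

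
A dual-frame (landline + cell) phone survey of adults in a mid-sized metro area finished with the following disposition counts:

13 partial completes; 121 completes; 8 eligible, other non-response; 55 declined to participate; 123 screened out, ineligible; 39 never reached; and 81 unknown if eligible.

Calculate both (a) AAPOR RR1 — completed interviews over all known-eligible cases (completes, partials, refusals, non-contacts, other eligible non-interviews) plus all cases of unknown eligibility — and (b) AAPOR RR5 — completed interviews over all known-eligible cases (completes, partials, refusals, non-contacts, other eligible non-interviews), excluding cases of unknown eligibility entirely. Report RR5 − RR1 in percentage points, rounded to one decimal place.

13.1

Numerator: 121
Base: 121 + 13 + 55 + 39 + 8 + 81 = 317
RR1 = 121 / 317 = 0.3817
Base: 121 + 13 + 55 + 39 + 8 = 236
RR5 = 121 / 236 = 0.5127
Difference = 51.27 − 38.17 = 13.10 percentage points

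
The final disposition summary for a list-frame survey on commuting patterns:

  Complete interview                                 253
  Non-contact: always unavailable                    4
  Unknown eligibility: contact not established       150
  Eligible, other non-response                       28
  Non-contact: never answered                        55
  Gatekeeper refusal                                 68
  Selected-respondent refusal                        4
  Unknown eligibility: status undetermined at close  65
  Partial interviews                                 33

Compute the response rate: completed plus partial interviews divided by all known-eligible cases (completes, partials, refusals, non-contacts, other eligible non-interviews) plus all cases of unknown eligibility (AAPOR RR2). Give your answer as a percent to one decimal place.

Refused = 68 + 4 = 72
No contact after all attempts = 55 + 4 = 59
Eligibility not determined = 150 + 65 = 215
Top: 253 + 33 = 286
Base: 253 + 33 + 72 + 59 + 28 + 215 = 660
RR2 = 286 / 660 = 0.4333

43.3%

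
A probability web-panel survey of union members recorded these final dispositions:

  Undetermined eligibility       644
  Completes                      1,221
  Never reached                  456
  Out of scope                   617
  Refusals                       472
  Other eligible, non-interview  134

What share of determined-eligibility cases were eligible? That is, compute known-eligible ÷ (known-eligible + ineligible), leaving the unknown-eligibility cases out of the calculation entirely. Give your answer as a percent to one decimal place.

Determined eligible = 1221 + 472 + 456 + 134 = 2283
e = 2283 / (2283 + 617) = 2283 / 2900 = 0.7872

78.7%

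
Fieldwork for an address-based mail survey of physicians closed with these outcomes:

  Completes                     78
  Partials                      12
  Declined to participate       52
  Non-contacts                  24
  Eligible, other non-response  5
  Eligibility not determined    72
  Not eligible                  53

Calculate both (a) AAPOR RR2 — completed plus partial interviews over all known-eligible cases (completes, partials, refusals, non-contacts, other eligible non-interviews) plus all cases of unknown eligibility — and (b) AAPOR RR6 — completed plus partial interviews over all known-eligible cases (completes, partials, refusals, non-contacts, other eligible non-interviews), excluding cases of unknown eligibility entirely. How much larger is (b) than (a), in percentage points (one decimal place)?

15.6

Top → 78 + 12 = 90
Denom → 78 + 12 + 52 + 24 + 5 + 72 = 243
RR2 = 90 / 243 = 0.3704
Denom → 78 + 12 + 52 + 24 + 5 = 171
RR6 = 90 / 171 = 0.5263
Difference = 52.63 − 37.04 = 15.59 percentage points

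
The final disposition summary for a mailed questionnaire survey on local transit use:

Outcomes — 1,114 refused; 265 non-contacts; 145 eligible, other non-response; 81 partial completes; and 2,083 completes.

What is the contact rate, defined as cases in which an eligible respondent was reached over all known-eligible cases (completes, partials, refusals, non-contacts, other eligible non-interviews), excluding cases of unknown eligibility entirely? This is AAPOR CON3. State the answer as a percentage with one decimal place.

Num: 2083 + 81 + 1114 + 145 = 3423
Denominator: 2083 + 81 + 1114 + 265 + 145 = 3688
CON3 = 3423 / 3688 = 0.9281

92.8%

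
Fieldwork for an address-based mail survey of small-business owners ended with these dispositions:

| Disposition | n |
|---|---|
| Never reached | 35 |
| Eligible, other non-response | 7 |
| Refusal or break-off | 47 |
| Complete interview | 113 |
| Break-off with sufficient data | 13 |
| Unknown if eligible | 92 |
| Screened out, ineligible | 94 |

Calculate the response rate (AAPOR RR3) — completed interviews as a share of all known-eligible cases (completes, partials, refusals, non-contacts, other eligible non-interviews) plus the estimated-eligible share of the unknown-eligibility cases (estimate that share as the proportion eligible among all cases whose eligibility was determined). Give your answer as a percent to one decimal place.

Numerator → 113
Known eligible → 113 + 13 + 47 + 35 + 7 = 215
e = 215 / (215 + 94) = 215 / 309 = 0.6958
e × U → 0.6958 × 92 = 64.01
Denominator → 215 + 64.01 = 279.01
RR3 = 113 / 279.01 = 0.4050

40.5%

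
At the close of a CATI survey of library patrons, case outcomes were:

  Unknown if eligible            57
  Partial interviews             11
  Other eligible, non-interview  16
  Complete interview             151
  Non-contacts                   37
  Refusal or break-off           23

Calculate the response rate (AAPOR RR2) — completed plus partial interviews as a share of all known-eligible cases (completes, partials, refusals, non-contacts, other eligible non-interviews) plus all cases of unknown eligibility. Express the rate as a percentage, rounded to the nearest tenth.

Top → 151 + 11 = 162
Denominator → 151 + 11 + 23 + 37 + 16 + 57 = 295
RR2 = 162 / 295 = 0.5492

54.9%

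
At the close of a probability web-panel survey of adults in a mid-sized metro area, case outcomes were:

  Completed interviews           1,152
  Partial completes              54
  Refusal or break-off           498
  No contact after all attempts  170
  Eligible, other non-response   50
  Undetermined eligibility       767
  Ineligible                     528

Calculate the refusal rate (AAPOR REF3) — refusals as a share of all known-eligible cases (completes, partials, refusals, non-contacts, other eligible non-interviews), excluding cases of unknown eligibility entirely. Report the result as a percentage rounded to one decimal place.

25.9%

Top → 498
Denominator → 1152 + 54 + 498 + 170 + 50 = 1924
REF3 = 498 / 1924 = 0.2588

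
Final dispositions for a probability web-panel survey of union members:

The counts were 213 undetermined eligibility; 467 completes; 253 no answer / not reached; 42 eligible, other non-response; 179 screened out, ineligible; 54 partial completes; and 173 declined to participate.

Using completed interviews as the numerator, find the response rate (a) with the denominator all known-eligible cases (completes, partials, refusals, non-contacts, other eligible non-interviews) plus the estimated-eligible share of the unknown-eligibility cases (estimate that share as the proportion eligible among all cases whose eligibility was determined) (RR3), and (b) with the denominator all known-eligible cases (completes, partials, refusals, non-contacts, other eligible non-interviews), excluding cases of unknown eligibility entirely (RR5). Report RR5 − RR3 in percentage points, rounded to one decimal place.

Num = 467
Eligible (known) = 467 + 54 + 173 + 253 + 42 = 989
e = 989 / (989 + 179) = 989 / 1168 = 0.8467
Eligible share of unknowns = 0.8467 × 213 = 180.35
Denom = 989 + 180.35 = 1169.35
RR3 = 467 / 1169.35 = 0.3994
Denom = 467 + 54 + 173 + 253 + 42 = 989
RR5 = 467 / 989 = 0.4722
Difference = 47.22 − 39.94 = 7.28 percentage points

7.3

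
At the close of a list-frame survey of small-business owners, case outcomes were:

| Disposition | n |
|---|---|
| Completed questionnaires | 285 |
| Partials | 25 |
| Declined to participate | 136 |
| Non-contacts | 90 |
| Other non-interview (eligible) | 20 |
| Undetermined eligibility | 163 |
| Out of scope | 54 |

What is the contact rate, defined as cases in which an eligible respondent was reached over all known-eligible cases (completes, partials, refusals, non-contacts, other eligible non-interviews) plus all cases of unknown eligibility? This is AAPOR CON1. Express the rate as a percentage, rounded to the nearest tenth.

Num → 285 + 25 + 136 + 20 = 466
Denom → 285 + 25 + 136 + 90 + 20 + 163 = 719
CON1 = 466 / 719 = 0.6481

64.8%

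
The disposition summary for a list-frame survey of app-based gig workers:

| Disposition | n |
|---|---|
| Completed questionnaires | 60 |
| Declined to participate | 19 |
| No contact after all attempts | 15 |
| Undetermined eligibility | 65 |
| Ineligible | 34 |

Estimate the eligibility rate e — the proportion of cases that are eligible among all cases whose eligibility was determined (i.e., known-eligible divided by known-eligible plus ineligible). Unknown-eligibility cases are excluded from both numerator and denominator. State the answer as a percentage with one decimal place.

73.4%

Known eligible = 60 + 19 + 15 = 94
e = 94 / (94 + 34) = 94 / 128 = 0.7344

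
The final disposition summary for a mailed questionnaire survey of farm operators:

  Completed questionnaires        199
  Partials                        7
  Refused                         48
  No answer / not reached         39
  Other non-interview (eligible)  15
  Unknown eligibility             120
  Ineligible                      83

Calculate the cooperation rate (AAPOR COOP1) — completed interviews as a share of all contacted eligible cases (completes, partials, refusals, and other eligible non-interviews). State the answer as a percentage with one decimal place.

Top: 199
Denominator: 199 + 7 + 48 + 15 = 269
COOP1 = 199 / 269 = 0.7398

74.0%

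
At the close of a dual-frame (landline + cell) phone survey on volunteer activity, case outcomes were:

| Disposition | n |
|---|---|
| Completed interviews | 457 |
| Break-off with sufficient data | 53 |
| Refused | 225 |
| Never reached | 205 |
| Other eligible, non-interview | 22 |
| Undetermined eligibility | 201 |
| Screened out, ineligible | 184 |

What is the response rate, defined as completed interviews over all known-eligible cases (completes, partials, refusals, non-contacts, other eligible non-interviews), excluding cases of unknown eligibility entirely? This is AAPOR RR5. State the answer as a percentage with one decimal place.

47.5%

Num = 457
Denom = 457 + 53 + 225 + 205 + 22 = 962
RR5 = 457 / 962 = 0.4751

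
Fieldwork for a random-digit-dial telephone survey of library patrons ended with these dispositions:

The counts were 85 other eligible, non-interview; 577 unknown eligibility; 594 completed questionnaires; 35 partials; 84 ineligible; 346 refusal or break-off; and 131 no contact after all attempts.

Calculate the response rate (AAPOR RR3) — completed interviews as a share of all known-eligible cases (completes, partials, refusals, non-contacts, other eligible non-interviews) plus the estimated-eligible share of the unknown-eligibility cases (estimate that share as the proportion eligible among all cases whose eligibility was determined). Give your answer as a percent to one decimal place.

34.3%

Numerator = 594
Determined eligible = 594 + 35 + 346 + 131 + 85 = 1191
e = 1191 / (1191 + 84) = 1191 / 1275 = 0.9341
Eligible share of unknowns = 0.9341 × 577 = 538.98
Denom = 1191 + 538.98 = 1729.98
RR3 = 594 / 1729.98 = 0.3434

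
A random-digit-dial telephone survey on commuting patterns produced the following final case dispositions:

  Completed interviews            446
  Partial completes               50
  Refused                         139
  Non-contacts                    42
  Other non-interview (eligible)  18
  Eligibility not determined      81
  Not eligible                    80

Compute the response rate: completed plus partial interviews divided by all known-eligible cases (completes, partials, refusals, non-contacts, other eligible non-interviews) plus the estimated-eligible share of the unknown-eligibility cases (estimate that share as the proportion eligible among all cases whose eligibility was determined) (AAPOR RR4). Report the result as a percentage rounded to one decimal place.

Numerator → 446 + 50 = 496
Determined eligible → 446 + 50 + 139 + 42 + 18 = 695
e = 695 / (695 + 80) = 695 / 775 = 0.8968
e × U → 0.8968 × 81 = 72.64
Denominator → 695 + 72.64 = 767.64
RR4 = 496 / 767.64 = 0.6461

64.6%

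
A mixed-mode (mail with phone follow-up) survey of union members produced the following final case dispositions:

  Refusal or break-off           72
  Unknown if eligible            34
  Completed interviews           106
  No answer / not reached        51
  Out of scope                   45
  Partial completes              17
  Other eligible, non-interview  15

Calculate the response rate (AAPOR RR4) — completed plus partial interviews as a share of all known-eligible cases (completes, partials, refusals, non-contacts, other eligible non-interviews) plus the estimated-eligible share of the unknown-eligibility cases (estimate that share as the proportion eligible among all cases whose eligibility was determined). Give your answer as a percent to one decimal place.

42.4%

Top = 106 + 17 = 123
Known eligible = 106 + 17 + 72 + 51 + 15 = 261
e = 261 / (261 + 45) = 261 / 306 = 0.8529
e × U = 0.8529 × 34 = 29.00
Base = 261 + 29.00 = 290.00
RR4 = 123 / 290.00 = 0.4241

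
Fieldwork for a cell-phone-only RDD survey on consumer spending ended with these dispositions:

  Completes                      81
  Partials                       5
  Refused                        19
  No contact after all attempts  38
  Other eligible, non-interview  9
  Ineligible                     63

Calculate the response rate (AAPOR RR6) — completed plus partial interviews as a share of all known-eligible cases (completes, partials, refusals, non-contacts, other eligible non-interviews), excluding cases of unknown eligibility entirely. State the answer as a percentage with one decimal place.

56.6%

Numerator → 81 + 5 = 86
Base → 81 + 5 + 19 + 38 + 9 = 152
RR6 = 86 / 152 = 0.5658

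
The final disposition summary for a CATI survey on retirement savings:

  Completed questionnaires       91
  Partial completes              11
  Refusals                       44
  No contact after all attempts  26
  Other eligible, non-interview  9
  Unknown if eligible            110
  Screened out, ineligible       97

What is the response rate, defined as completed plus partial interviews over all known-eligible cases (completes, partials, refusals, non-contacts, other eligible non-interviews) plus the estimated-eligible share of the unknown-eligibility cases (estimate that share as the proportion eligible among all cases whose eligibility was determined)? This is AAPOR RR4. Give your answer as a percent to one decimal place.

Top: 91 + 11 = 102
Determined eligible: 91 + 11 + 44 + 26 + 9 = 181
e = 181 / (181 + 97) = 181 / 278 = 0.6511
e × U: 0.6511 × 110 = 71.62
Denom: 181 + 71.62 = 252.62
RR4 = 102 / 252.62 = 0.4038

40.4%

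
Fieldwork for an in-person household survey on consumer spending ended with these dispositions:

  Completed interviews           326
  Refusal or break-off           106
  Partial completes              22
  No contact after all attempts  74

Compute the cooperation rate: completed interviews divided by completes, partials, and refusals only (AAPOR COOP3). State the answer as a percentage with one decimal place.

Numerator → 326
Denom → 326 + 22 + 106 = 454
COOP3 = 326 / 454 = 0.7181

71.8%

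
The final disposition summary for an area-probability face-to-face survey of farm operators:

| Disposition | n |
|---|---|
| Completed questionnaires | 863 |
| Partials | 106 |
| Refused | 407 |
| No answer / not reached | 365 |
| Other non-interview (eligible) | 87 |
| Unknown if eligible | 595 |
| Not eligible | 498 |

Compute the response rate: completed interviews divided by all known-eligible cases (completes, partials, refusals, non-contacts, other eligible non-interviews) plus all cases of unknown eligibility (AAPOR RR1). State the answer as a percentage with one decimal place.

35.6%

Numerator: 863
Base: 863 + 106 + 407 + 365 + 87 + 595 = 2423
RR1 = 863 / 2423 = 0.3562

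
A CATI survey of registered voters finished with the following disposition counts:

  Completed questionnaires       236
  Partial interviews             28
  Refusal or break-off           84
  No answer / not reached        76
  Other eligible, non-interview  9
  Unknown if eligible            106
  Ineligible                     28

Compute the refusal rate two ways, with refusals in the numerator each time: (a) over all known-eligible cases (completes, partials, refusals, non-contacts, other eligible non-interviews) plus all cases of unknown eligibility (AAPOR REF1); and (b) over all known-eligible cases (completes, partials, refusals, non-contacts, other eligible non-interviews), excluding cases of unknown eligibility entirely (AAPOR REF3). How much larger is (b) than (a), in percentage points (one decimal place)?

3.8

Top = 84
Base = 236 + 28 + 84 + 76 + 9 + 106 = 539
REF1 = 84 / 539 = 0.1558
Base = 236 + 28 + 84 + 76 + 9 = 433
REF3 = 84 / 433 = 0.1940
Difference = 19.40 − 15.58 = 3.82 percentage points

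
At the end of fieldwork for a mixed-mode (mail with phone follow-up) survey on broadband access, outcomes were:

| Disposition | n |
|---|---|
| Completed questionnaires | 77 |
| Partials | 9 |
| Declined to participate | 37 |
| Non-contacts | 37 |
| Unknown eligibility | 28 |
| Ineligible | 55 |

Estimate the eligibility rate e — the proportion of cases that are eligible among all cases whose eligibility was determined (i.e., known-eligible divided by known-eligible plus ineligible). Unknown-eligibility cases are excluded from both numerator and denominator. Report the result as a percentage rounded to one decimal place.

74.4%

Known eligible: 77 + 9 + 37 + 37 = 160
e = 160 / (160 + 55) = 160 / 215 = 0.7442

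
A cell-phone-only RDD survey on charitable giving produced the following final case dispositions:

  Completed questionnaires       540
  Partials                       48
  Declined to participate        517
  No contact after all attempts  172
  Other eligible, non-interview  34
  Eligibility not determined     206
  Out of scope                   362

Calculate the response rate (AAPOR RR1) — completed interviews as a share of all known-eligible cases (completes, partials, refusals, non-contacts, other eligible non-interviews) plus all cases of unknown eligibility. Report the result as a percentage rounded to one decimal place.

35.6%

Numerator → 540
Denominator → 540 + 48 + 517 + 172 + 34 + 206 = 1517
RR1 = 540 / 1517 = 0.3560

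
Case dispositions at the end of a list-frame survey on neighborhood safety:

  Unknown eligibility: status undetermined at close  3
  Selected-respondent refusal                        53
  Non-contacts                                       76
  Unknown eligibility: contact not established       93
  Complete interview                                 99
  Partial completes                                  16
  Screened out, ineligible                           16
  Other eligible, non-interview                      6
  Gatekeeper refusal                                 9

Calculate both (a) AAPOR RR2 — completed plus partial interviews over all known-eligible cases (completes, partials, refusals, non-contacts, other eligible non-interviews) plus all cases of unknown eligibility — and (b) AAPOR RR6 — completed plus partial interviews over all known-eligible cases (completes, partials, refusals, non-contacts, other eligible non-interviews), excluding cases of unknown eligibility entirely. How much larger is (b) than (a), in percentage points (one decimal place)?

12.0

Refused = 9 + 53 = 62
Undetermined eligibility = 93 + 3 = 96
Numerator → 99 + 16 = 115
Base → 99 + 16 + 62 + 76 + 6 + 96 = 355
RR2 = 115 / 355 = 0.3239
Base → 99 + 16 + 62 + 76 + 6 = 259
RR6 = 115 / 259 = 0.4440
Difference = 44.40 − 32.39 = 12.01 percentage points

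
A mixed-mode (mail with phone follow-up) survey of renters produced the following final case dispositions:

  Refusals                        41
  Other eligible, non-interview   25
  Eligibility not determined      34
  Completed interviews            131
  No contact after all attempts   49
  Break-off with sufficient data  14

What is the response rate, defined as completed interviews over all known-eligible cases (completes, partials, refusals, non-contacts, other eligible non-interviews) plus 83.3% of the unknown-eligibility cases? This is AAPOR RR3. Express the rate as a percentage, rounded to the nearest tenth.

Num = 131
Eligible (known) = 131 + 14 + 41 + 49 + 25 = 260
Estimated eligible among unknowns = 0.8330 × 34 = 28.32
Denominator = 260 + 28.32 = 288.32
RR3 = 131 / 288.32 = 0.4544

45.4%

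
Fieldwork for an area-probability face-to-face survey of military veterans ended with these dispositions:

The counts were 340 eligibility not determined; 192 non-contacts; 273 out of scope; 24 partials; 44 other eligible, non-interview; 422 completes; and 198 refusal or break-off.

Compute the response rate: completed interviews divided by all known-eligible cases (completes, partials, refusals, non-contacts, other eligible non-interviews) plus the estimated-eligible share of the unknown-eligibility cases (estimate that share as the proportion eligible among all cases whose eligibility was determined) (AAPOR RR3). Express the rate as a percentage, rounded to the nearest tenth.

37.0%

Numerator: 422
Known eligible: 422 + 24 + 198 + 192 + 44 = 880
e = 880 / (880 + 273) = 880 / 1153 = 0.7632
e × U: 0.7632 × 340 = 259.49
Denom: 880 + 259.49 = 1139.49
RR3 = 422 / 1139.49 = 0.3703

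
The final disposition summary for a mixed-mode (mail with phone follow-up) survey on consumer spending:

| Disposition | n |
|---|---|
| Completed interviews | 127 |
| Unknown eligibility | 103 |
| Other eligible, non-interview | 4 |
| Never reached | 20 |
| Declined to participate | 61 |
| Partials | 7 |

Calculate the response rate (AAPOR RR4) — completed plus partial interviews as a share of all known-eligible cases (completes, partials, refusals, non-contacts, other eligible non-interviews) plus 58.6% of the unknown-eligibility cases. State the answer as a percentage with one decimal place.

48.0%

Numerator: 127 + 7 = 134
Determined eligible: 127 + 7 + 61 + 20 + 4 = 219
Estimated eligible among unknowns: 0.5860 × 103 = 60.36
Base: 219 + 60.36 = 279.36
RR4 = 134 / 279.36 = 0.4797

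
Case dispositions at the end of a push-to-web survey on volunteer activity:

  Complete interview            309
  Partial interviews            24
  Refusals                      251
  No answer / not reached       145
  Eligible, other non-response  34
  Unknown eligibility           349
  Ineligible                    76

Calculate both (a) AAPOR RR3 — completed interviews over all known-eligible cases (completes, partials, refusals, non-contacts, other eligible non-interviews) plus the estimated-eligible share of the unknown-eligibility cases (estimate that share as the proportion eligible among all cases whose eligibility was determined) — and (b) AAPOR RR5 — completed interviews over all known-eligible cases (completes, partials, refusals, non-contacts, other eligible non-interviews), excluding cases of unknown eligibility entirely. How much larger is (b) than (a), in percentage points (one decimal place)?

Numerator: 309
Known eligible: 309 + 24 + 251 + 145 + 34 = 763
e = 763 / (763 + 76) = 763 / 839 = 0.9094
e × U: 0.9094 × 349 = 317.38
Denom: 763 + 317.38 = 1080.38
RR3 = 309 / 1080.38 = 0.2860
Denom: 309 + 24 + 251 + 145 + 34 = 763
RR5 = 309 / 763 = 0.4050
Difference = 40.50 − 28.60 = 11.90 percentage points

11.9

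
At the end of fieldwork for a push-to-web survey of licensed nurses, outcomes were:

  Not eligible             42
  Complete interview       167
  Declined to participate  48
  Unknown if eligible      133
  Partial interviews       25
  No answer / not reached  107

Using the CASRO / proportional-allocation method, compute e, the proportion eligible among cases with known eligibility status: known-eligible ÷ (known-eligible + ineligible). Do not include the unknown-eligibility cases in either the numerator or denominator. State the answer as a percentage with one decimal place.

89.2%

Known eligible = 167 + 25 + 48 + 107 = 347
e = 347 / (347 + 42) = 347 / 389 = 0.8920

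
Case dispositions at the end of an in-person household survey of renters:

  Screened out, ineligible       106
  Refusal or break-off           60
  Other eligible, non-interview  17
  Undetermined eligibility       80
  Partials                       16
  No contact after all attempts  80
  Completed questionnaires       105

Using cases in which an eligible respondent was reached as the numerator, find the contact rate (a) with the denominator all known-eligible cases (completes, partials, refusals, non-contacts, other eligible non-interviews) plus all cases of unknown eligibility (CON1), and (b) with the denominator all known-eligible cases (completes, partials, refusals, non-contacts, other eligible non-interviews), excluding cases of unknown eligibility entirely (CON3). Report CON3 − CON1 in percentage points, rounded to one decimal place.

15.9

Top = 105 + 16 + 60 + 17 = 198
Denom = 105 + 16 + 60 + 80 + 17 + 80 = 358
CON1 = 198 / 358 = 0.5531
Denom = 105 + 16 + 60 + 80 + 17 = 278
CON3 = 198 / 278 = 0.7122
Difference = 71.22 − 55.31 = 15.91 percentage points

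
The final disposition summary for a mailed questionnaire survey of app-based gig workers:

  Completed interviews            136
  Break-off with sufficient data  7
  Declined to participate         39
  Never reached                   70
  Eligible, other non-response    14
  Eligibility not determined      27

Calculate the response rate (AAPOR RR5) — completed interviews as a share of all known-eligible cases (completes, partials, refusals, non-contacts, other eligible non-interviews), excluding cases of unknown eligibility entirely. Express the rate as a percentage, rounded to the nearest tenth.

51.1%

Top: 136
Denominator: 136 + 7 + 39 + 70 + 14 = 266
RR5 = 136 / 266 = 0.5113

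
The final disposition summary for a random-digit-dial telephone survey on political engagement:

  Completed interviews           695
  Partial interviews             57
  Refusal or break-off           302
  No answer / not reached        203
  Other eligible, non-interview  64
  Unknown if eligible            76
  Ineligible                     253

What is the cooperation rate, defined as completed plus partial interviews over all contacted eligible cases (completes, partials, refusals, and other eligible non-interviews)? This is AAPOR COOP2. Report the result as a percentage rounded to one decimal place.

Numerator → 695 + 57 = 752
Denom → 695 + 57 + 302 + 64 = 1118
COOP2 = 752 / 1118 = 0.6726

67.3%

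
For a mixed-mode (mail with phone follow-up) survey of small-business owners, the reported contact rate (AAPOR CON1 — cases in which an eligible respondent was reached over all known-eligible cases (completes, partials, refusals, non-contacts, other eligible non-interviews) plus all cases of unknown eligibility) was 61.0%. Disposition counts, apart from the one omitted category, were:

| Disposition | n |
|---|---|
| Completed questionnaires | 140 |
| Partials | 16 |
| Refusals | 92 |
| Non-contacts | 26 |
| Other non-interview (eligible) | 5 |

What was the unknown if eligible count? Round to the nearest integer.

136

Num → 140 + 16 + 92 + 5 = 253
CON1 = 253 / D = 0.610
D = 253 / 0.610 = 414.8
Remaining denominator categories sum to 279
unknown if eligible = 414.8 − 279 ≈ 136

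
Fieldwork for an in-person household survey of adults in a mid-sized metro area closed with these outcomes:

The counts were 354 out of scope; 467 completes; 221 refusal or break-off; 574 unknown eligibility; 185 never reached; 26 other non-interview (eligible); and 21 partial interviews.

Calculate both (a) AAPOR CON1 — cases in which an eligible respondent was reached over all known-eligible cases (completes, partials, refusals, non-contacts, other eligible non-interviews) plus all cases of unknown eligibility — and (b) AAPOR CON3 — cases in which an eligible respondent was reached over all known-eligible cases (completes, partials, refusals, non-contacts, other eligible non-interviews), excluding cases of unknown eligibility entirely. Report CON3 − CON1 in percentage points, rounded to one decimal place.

30.7

Numerator → 467 + 21 + 221 + 26 = 735
Base → 467 + 21 + 221 + 185 + 26 + 574 = 1494
CON1 = 735 / 1494 = 0.4920
Base → 467 + 21 + 221 + 185 + 26 = 920
CON3 = 735 / 920 = 0.7989
Difference = 79.89 − 49.20 = 30.69 percentage points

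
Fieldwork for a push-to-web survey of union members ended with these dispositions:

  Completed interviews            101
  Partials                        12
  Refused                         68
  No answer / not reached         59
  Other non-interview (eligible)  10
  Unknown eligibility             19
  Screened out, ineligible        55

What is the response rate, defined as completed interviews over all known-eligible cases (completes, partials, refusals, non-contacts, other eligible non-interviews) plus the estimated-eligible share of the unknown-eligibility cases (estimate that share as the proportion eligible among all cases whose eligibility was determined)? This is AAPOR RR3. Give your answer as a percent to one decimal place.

38.0%

Num = 101
Known eligible = 101 + 12 + 68 + 59 + 10 = 250
e = 250 / (250 + 55) = 250 / 305 = 0.8197
e × U = 0.8197 × 19 = 15.57
Base = 250 + 15.57 = 265.57
RR3 = 101 / 265.57 = 0.3803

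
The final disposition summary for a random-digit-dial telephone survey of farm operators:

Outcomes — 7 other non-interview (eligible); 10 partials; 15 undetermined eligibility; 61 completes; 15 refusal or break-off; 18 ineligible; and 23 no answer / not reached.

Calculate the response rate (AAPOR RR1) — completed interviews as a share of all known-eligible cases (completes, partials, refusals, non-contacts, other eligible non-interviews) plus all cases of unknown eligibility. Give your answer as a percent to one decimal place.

Num: 61
Denominator: 61 + 10 + 15 + 23 + 7 + 15 = 131
RR1 = 61 / 131 = 0.4656

46.6%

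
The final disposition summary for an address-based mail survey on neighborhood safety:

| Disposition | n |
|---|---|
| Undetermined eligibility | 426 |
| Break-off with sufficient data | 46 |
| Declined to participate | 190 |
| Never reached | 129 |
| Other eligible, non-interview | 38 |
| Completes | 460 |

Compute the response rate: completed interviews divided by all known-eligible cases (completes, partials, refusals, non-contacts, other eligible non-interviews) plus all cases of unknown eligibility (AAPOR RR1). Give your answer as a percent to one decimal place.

Num: 460
Base: 460 + 46 + 190 + 129 + 38 + 426 = 1289
RR1 = 460 / 1289 = 0.3569

35.7%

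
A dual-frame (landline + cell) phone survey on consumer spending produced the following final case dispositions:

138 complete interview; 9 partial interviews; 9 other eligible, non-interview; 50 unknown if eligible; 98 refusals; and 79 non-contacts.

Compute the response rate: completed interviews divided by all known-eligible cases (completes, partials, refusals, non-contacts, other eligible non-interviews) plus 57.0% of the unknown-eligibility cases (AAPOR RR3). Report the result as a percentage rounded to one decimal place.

38.2%

Top → 138
Eligible (known) → 138 + 9 + 98 + 79 + 9 = 333
Estimated eligible among unknowns → 0.5700 × 50 = 28.50
Denom → 333 + 28.50 = 361.50
RR3 = 138 / 361.50 = 0.3817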